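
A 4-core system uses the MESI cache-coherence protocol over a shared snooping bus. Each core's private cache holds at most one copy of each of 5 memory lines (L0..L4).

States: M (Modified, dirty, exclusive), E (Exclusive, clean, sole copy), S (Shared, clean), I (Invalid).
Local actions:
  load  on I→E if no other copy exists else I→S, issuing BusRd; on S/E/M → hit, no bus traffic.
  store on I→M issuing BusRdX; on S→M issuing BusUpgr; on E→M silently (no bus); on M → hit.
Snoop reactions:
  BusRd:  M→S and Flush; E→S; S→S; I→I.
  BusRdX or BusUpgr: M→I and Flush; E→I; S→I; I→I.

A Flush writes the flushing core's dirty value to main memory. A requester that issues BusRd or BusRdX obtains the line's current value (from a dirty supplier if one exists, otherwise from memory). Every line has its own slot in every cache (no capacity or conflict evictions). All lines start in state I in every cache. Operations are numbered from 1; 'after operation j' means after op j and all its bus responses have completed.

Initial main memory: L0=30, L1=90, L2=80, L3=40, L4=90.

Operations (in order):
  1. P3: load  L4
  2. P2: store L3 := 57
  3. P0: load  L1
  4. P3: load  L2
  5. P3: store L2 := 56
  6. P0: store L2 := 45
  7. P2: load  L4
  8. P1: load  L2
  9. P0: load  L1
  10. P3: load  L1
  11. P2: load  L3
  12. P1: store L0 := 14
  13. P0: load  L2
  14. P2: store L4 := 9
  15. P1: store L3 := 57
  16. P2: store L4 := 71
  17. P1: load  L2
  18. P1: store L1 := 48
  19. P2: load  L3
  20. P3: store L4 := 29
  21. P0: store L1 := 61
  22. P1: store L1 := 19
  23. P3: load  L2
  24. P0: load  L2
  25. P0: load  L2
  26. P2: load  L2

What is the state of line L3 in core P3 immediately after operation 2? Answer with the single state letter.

[1] P3: load  L4 | P0:I, P1:I, P2:I, P3:E(90) | bus: BusRd
[2] P2: store L3 := 57 | P0:I, P1:I, P2:M(57), P3:I | bus: BusRdX
[3] P0: load  L1 | P0:E(90), P1:I, P2:I, P3:I | bus: BusRd
[4] P3: load  L2 | P0:I, P1:I, P2:I, P3:E(80) | bus: BusRd
[5] P3: store L2 := 56 | P0:I, P1:I, P2:I, P3:M(56) | bus: none
[6] P0: store L2 := 45 | P0:M(45), P1:I, P2:I, P3:I | bus: BusRdX,Flush
[7] P2: load  L4 | P0:I, P1:I, P2:S(90), P3:S(90) | bus: BusRd
[8] P1: load  L2 | P0:S(45), P1:S(45), P2:I, P3:I | bus: BusRd,Flush
[9] P0: load  L1 | P0:E(90), P1:I, P2:I, P3:I | bus: none
[10] P3: load  L1 | P0:S(90), P1:I, P2:I, P3:S(90) | bus: BusRd
[11] P2: load  L3 | P0:I, P1:I, P2:M(57), P3:I | bus: none
[12] P1: store L0 := 14 | P0:I, P1:M(14), P2:I, P3:I | bus: BusRdX
[13] P0: load  L2 | P0:S(45), P1:S(45), P2:I, P3:I | bus: none
[14] P2: store L4 := 9 | P0:I, P1:I, P2:M(9), P3:I | bus: BusUpgr
[15] P1: store L3 := 57 | P0:I, P1:M(57), P2:I, P3:I | bus: BusRdX,Flush
[16] P2: store L4 := 71 | P0:I, P1:I, P2:M(71), P3:I | bus: none
[17] P1: load  L2 | P0:S(45), P1:S(45), P2:I, P3:I | bus: none
[18] P1: store L1 := 48 | P0:I, P1:M(48), P2:I, P3:I | bus: BusRdX
[19] P2: load  L3 | P0:I, P1:S(57), P2:S(57), P3:I | bus: BusRd,Flush
[20] P3: store L4 := 29 | P0:I, P1:I, P2:I, P3:M(29) | bus: BusRdX,Flush
[21] P0: store L1 := 61 | P0:M(61), P1:I, P2:I, P3:I | bus: BusRdX,Flush
[22] P1: store L1 := 19 | P0:I, P1:M(19), P2:I, P3:I | bus: BusRdX,Flush
[23] P3: load  L2 | P0:S(45), P1:S(45), P2:I, P3:S(45) | bus: BusRd
[24] P0: load  L2 | P0:S(45), P1:S(45), P2:I, P3:S(45) | bus: none
[25] P0: load  L2 | P0:S(45), P1:S(45), P2:I, P3:S(45) | bus: none
[26] P2: load  L2 | P0:S(45), P1:S(45), P2:S(45), P3:S(45) | bus: BusRd

state = I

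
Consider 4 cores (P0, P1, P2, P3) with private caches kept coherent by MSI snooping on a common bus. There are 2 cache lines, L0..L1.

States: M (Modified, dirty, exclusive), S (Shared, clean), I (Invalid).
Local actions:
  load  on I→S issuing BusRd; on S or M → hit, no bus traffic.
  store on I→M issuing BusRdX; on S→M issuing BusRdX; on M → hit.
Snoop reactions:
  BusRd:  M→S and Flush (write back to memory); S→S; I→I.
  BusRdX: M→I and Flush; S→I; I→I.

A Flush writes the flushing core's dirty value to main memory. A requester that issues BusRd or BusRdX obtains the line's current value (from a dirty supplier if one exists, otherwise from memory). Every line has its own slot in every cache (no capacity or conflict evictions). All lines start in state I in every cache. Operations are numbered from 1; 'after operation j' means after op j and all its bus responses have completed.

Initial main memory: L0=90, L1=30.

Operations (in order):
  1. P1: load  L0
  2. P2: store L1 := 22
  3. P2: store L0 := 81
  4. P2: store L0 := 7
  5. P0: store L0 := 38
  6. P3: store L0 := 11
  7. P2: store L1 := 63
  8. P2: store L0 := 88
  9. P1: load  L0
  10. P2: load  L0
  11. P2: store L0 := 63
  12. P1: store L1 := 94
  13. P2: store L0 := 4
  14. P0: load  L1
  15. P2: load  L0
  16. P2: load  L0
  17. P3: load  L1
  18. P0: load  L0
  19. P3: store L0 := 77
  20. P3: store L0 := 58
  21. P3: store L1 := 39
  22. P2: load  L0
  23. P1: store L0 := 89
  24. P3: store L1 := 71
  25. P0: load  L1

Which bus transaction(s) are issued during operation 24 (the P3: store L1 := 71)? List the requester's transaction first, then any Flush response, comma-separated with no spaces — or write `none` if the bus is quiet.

  op1 P1: load  L0 → I/S/I/I on L0; bus BusRd; mem=90
  op2 P2: store L1 := 22 → I/I/M/I on L1; bus BusRdX; mem=30
  op3 P2: store L0 := 81 → I/I/M/I on L0; bus BusRdX; mem=90
  op4 P2: store L0 := 7 → I/I/M/I on L0; bus (none); mem=90
  op5 P0: store L0 := 38 → M/I/I/I on L0; bus BusRdX Flush; mem=7
  op6 P3: store L0 := 11 → I/I/I/M on L0; bus BusRdX Flush; mem=38
  op7 P2: store L1 := 63 → I/I/M/I on L1; bus (none); mem=30
  op8 P2: store L0 := 88 → I/I/M/I on L0; bus BusRdX Flush; mem=11
  op9 P1: load  L0 → I/S/S/I on L0; bus BusRd Flush; mem=88
  op10 P2: load  L0 → I/S/S/I on L0; bus (none); mem=88
  op11 P2: store L0 := 63 → I/I/M/I on L0; bus BusRdX; mem=88
  op12 P1: store L1 := 94 → I/M/I/I on L1; bus BusRdX Flush; mem=63
  op13 P2: store L0 := 4 → I/I/M/I on L0; bus (none); mem=88
  op14 P0: load  L1 → S/S/I/I on L1; bus BusRd Flush; mem=94
  op15 P2: load  L0 → I/I/M/I on L0; bus (none); mem=88
  op16 P2: load  L0 → I/I/M/I on L0; bus (none); mem=88
  op17 P3: load  L1 → S/S/I/S on L1; bus BusRd; mem=94
  op18 P0: load  L0 → S/I/S/I on L0; bus BusRd Flush; mem=4
  op19 P3: store L0 := 77 → I/I/I/M on L0; bus BusRdX; mem=4
  op20 P3: store L0 := 58 → I/I/I/M on L0; bus (none); mem=4
  op21 P3: store L1 := 39 → I/I/I/M on L1; bus BusRdX; mem=94
  op22 P2: load  L0 → I/I/S/S on L0; bus BusRd Flush; mem=58
  op23 P1: store L0 := 89 → I/M/I/I on L0; bus BusRdX; mem=58
  op24 P3: store L1 := 71 → I/I/I/M on L1; bus (none); mem=94
  op25 P0: load  L1 → S/I/I/S on L1; bus BusRd Flush; mem=71

bus = none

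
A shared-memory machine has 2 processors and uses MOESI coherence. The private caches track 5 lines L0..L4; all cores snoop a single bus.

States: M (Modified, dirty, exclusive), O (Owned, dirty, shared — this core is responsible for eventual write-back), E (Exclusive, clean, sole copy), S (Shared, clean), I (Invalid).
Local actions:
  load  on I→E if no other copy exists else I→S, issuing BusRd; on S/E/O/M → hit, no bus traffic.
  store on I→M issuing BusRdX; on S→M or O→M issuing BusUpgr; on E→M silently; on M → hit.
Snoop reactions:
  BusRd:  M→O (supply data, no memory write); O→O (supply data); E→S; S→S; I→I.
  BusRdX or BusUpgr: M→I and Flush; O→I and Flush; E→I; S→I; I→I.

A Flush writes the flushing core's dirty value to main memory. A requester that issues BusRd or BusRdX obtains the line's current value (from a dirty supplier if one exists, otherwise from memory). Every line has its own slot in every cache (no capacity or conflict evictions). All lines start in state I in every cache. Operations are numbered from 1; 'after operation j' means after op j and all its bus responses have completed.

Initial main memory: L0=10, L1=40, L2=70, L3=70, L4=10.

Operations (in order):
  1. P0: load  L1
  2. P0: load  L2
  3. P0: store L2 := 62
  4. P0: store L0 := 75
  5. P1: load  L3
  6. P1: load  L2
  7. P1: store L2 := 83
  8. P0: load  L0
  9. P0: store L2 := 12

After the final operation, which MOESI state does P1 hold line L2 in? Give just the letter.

state = I

  op1 P0: load  L1 → E/I on L1; bus BusRd; mem=40
  op2 P0: load  L2 → E/I on L2; bus BusRd; mem=70
  op3 P0: store L2 := 62 → M/I on L2; bus (none); mem=70
  op4 P0: store L0 := 75 → M/I on L0; bus BusRdX; mem=10
  op5 P1: load  L3 → I/E on L3; bus BusRd; mem=70
  op6 P1: load  L2 → O/S on L2; bus BusRd; mem=70
  op7 P1: store L2 := 83 → I/M on L2; bus BusUpgr Flush; mem=62
  op8 P0: load  L0 → M/I on L0; bus (none); mem=10
  op9 P0: store L2 := 12 → M/I on L2; bus BusRdX Flush; mem=83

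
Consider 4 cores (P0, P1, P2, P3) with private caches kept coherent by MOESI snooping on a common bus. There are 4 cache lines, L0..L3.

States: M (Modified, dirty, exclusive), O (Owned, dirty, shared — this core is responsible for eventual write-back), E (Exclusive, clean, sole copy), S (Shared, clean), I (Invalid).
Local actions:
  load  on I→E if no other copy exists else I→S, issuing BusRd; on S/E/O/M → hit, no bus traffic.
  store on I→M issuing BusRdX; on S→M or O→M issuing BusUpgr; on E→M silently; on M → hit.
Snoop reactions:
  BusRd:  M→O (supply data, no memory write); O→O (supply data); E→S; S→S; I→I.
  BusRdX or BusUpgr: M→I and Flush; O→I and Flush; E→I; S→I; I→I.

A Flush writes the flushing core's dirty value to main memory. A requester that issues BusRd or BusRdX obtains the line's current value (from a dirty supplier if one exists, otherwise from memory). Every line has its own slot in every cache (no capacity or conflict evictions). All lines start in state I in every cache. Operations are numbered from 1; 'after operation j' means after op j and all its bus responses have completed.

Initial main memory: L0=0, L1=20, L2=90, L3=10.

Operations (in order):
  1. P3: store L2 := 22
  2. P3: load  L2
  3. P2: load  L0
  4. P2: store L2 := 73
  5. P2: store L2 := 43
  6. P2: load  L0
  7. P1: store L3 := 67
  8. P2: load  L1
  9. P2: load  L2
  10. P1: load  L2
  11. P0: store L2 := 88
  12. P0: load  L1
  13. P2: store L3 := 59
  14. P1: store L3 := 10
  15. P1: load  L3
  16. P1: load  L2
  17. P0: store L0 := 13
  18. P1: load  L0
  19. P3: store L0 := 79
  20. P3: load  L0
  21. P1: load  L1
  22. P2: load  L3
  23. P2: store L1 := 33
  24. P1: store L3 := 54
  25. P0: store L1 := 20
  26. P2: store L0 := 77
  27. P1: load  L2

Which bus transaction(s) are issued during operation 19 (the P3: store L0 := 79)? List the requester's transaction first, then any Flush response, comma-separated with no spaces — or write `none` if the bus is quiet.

bus = BusRdX,Flush

1. P3: store L2 := 22  bus=[BusRdX]  L2: P0=I P1=I P2=I P3=M  mem[L2]=90
2. P3: load  L2  bus=[-]  L2: P0=I P1=I P2=I P3=M  mem[L2]=90
3. P2: load  L0  bus=[BusRd]  L0: P0=I P1=I P2=E P3=I  mem[L0]=0
4. P2: store L2 := 73  bus=[BusRdX,Flush]  L2: P0=I P1=I P2=M P3=I  mem[L2]=22
5. P2: store L2 := 43  bus=[-]  L2: P0=I P1=I P2=M P3=I  mem[L2]=22
6. P2: load  L0  bus=[-]  L0: P0=I P1=I P2=E P3=I  mem[L0]=0
7. P1: store L3 := 67  bus=[BusRdX]  L3: P0=I P1=M P2=I P3=I  mem[L3]=10
8. P2: load  L1  bus=[BusRd]  L1: P0=I P1=I P2=E P3=I  mem[L1]=20
9. P2: load  L2  bus=[-]  L2: P0=I P1=I P2=M P3=I  mem[L2]=22
10. P1: load  L2  bus=[BusRd]  L2: P0=I P1=S P2=O P3=I  mem[L2]=22
11. P0: store L2 := 88  bus=[BusRdX,Flush]  L2: P0=M P1=I P2=I P3=I  mem[L2]=43
12. P0: load  L1  bus=[BusRd]  L1: P0=S P1=I P2=S P3=I  mem[L1]=20
13. P2: store L3 := 59  bus=[BusRdX,Flush]  L3: P0=I P1=I P2=M P3=I  mem[L3]=67
14. P1: store L3 := 10  bus=[BusRdX,Flush]  L3: P0=I P1=M P2=I P3=I  mem[L3]=59
15. P1: load  L3  bus=[-]  L3: P0=I P1=M P2=I P3=I  mem[L3]=59
16. P1: load  L2  bus=[BusRd]  L2: P0=O P1=S P2=I P3=I  mem[L2]=43
17. P0: store L0 := 13  bus=[BusRdX]  L0: P0=M P1=I P2=I P3=I  mem[L0]=0
18. P1: load  L0  bus=[BusRd]  L0: P0=O P1=S P2=I P3=I  mem[L0]=0
19. P3: store L0 := 79  bus=[BusRdX,Flush]  L0: P0=I P1=I P2=I P3=M  mem[L0]=13
20. P3: load  L0  bus=[-]  L0: P0=I P1=I P2=I P3=M  mem[L0]=13
21. P1: load  L1  bus=[BusRd]  L1: P0=S P1=S P2=S P3=I  mem[L1]=20
22. P2: load  L3  bus=[BusRd]  L3: P0=I P1=O P2=S P3=I  mem[L3]=59
23. P2: store L1 := 33  bus=[BusUpgr]  L1: P0=I P1=I P2=M P3=I  mem[L1]=20
24. P1: store L3 := 54  bus=[BusUpgr]  L3: P0=I P1=M P2=I P3=I  mem[L3]=59
25. P0: store L1 := 20  bus=[BusRdX,Flush]  L1: P0=M P1=I P2=I P3=I  mem[L1]=33
26. P2: store L0 := 77  bus=[BusRdX,Flush]  L0: P0=I P1=I P2=M P3=I  mem[L0]=79
27. P1: load  L2  bus=[-]  L2: P0=O P1=S P2=I P3=I  mem[L2]=43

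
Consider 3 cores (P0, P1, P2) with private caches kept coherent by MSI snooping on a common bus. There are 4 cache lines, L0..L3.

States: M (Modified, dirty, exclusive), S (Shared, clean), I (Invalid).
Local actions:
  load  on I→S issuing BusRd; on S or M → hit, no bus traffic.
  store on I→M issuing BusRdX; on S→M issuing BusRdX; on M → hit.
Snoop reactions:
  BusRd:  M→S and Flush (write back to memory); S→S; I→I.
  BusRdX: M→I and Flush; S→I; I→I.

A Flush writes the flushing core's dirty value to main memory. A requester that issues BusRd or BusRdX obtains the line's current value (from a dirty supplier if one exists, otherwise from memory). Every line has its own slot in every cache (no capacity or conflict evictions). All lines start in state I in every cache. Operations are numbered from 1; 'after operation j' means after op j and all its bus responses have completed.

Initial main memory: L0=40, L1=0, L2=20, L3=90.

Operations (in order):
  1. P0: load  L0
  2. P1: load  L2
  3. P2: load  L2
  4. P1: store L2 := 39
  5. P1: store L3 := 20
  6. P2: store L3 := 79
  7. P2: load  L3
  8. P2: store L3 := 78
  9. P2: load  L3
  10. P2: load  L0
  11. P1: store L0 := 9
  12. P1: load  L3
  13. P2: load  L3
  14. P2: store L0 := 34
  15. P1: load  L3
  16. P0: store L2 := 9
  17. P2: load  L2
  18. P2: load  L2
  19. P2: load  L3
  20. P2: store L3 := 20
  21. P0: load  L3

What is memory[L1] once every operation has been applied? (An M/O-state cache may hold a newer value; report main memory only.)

memory[L1] = 0

[1] P0: load  L0 | P0:S(40), P1:I, P2:I | bus: BusRd
[2] P1: load  L2 | P0:I, P1:S(20), P2:I | bus: BusRd
[3] P2: load  L2 | P0:I, P1:S(20), P2:S(20) | bus: BusRd
[4] P1: store L2 := 39 | P0:I, P1:M(39), P2:I | bus: BusRdX
[5] P1: store L3 := 20 | P0:I, P1:M(20), P2:I | bus: BusRdX
[6] P2: store L3 := 79 | P0:I, P1:I, P2:M(79) | bus: BusRdX,Flush
[7] P2: load  L3 | P0:I, P1:I, P2:M(79) | bus: none
[8] P2: store L3 := 78 | P0:I, P1:I, P2:M(78) | bus: none
[9] P2: load  L3 | P0:I, P1:I, P2:M(78) | bus: none
[10] P2: load  L0 | P0:S(40), P1:I, P2:S(40) | bus: BusRd
[11] P1: store L0 := 9 | P0:I, P1:M(9), P2:I | bus: BusRdX
[12] P1: load  L3 | P0:I, P1:S(78), P2:S(78) | bus: BusRd,Flush
[13] P2: load  L3 | P0:I, P1:S(78), P2:S(78) | bus: none
[14] P2: store L0 := 34 | P0:I, P1:I, P2:M(34) | bus: BusRdX,Flush
[15] P1: load  L3 | P0:I, P1:S(78), P2:S(78) | bus: none
[16] P0: store L2 := 9 | P0:M(9), P1:I, P2:I | bus: BusRdX,Flush
[17] P2: load  L2 | P0:S(9), P1:I, P2:S(9) | bus: BusRd,Flush
[18] P2: load  L2 | P0:S(9), P1:I, P2:S(9) | bus: none
[19] P2: load  L3 | P0:I, P1:S(78), P2:S(78) | bus: none
[20] P2: store L3 := 20 | P0:I, P1:I, P2:M(20) | bus: BusRdX
[21] P0: load  L3 | P0:S(20), P1:I, P2:S(20) | bus: BusRd,Flush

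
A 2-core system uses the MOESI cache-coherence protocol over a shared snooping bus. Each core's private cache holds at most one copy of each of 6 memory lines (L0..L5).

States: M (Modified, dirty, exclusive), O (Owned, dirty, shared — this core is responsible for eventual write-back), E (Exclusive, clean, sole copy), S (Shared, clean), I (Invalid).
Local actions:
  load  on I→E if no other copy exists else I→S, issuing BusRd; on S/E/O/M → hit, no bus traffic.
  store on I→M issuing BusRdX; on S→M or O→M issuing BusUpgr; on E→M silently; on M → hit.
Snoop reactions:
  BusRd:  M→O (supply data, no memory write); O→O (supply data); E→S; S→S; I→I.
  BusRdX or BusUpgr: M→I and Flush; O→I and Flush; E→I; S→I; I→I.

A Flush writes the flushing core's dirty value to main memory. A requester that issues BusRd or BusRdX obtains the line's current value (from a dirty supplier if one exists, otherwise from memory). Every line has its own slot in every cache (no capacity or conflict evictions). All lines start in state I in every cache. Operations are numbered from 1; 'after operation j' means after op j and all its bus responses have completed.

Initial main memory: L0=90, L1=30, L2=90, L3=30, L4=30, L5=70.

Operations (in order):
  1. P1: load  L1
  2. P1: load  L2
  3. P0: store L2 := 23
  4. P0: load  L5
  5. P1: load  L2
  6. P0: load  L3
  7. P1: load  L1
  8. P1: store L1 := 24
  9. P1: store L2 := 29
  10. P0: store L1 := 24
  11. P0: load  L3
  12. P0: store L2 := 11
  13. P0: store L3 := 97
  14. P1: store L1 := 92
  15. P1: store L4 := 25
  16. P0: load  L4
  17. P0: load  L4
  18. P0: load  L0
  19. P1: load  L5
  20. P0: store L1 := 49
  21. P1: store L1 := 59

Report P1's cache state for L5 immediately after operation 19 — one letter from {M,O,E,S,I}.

state = S

1. P1: load  L1  bus=[BusRd]  L1: P0=I P1=E  mem[L1]=30
2. P1: load  L2  bus=[BusRd]  L2: P0=I P1=E  mem[L2]=90
3. P0: store L2 := 23  bus=[BusRdX]  L2: P0=M P1=I  mem[L2]=90
4. P0: load  L5  bus=[BusRd]  L5: P0=E P1=I  mem[L5]=70
5. P1: load  L2  bus=[BusRd]  L2: P0=O P1=S  mem[L2]=90
6. P0: load  L3  bus=[BusRd]  L3: P0=E P1=I  mem[L3]=30
7. P1: load  L1  bus=[-]  L1: P0=I P1=E  mem[L1]=30
8. P1: store L1 := 24  bus=[-]  L1: P0=I P1=M  mem[L1]=30
9. P1: store L2 := 29  bus=[BusUpgr,Flush]  L2: P0=I P1=M  mem[L2]=23
10. P0: store L1 := 24  bus=[BusRdX,Flush]  L1: P0=M P1=I  mem[L1]=24
11. P0: load  L3  bus=[-]  L3: P0=E P1=I  mem[L3]=30
12. P0: store L2 := 11  bus=[BusRdX,Flush]  L2: P0=M P1=I  mem[L2]=29
13. P0: store L3 := 97  bus=[-]  L3: P0=M P1=I  mem[L3]=30
14. P1: store L1 := 92  bus=[BusRdX,Flush]  L1: P0=I P1=M  mem[L1]=24
15. P1: store L4 := 25  bus=[BusRdX]  L4: P0=I P1=M  mem[L4]=30
16. P0: load  L4  bus=[BusRd]  L4: P0=S P1=O  mem[L4]=30
17. P0: load  L4  bus=[-]  L4: P0=S P1=O  mem[L4]=30
18. P0: load  L0  bus=[BusRd]  L0: P0=E P1=I  mem[L0]=90
19. P1: load  L5  bus=[BusRd]  L5: P0=S P1=S  mem[L5]=70
20. P0: store L1 := 49  bus=[BusRdX,Flush]  L1: P0=M P1=I  mem[L1]=92
21. P1: store L1 := 59  bus=[BusRdX,Flush]  L1: P0=I P1=M  mem[L1]=49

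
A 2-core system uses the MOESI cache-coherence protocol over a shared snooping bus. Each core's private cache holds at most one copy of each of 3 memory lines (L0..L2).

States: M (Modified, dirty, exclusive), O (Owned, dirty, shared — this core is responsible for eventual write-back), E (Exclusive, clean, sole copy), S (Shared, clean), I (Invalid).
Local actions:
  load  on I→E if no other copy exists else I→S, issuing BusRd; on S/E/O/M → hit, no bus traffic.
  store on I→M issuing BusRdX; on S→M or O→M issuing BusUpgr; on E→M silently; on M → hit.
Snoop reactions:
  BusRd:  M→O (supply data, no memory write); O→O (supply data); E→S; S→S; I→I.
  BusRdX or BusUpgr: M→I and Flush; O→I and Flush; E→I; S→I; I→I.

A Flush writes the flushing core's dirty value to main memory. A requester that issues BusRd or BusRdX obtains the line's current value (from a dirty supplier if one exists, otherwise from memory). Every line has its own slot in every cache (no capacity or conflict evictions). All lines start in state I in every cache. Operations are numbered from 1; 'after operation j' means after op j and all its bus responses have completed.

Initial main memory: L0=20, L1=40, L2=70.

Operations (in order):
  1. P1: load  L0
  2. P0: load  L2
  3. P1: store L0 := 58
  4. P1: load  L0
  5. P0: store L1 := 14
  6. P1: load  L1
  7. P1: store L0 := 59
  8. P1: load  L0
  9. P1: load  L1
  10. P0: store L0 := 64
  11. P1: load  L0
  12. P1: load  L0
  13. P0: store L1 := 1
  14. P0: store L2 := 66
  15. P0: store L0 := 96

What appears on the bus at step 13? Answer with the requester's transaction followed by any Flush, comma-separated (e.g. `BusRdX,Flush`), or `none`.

step 1: P1: load  L0  ⟶  IE  (L0)  txn=BusRd  M[L0]=20
step 2: P0: load  L2  ⟶  EI  (L2)  txn=BusRd  M[L2]=70
step 3: P1: store L0 := 58  ⟶  IM  (L0)  txn=∅  M[L0]=20
step 4: P1: load  L0  ⟶  IM  (L0)  txn=∅  M[L0]=20
step 5: P0: store L1 := 14  ⟶  MI  (L1)  txn=BusRdX  M[L1]=40
step 6: P1: load  L1  ⟶  OS  (L1)  txn=BusRd  M[L1]=40
step 7: P1: store L0 := 59  ⟶  IM  (L0)  txn=∅  M[L0]=20
step 8: P1: load  L0  ⟶  IM  (L0)  txn=∅  M[L0]=20
step 9: P1: load  L1  ⟶  OS  (L1)  txn=∅  M[L1]=40
step 10: P0: store L0 := 64  ⟶  MI  (L0)  txn=BusRdX+Flush  M[L0]=59
step 11: P1: load  L0  ⟶  OS  (L0)  txn=BusRd  M[L0]=59
step 12: P1: load  L0  ⟶  OS  (L0)  txn=∅  M[L0]=59
step 13: P0: store L1 := 1  ⟶  MI  (L1)  txn=BusUpgr  M[L1]=40
step 14: P0: store L2 := 66  ⟶  MI  (L2)  txn=∅  M[L2]=70
step 15: P0: store L0 := 96  ⟶  MI  (L0)  txn=BusUpgr  M[L0]=59

bus = BusUpgr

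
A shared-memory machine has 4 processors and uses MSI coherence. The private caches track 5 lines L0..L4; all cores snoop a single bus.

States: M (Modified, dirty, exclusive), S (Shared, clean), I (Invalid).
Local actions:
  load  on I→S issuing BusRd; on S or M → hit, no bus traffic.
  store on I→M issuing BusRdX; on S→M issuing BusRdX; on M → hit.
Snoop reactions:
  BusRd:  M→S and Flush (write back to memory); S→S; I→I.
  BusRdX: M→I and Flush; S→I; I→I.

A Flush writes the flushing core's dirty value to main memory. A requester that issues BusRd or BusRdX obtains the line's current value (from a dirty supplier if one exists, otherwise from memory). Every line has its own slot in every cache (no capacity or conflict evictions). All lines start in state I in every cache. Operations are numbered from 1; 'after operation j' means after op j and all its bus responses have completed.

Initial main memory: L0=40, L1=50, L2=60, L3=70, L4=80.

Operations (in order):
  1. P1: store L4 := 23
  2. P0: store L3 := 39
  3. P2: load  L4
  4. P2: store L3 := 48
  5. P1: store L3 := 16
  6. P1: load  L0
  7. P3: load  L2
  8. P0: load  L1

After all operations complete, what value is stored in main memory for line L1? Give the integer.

[1] P1: store L4 := 23 | P0:I, P1:M(23), P2:I, P3:I | bus: BusRdX
[2] P0: store L3 := 39 | P0:M(39), P1:I, P2:I, P3:I | bus: BusRdX
[3] P2: load  L4 | P0:I, P1:S(23), P2:S(23), P3:I | bus: BusRd,Flush
[4] P2: store L3 := 48 | P0:I, P1:I, P2:M(48), P3:I | bus: BusRdX,Flush
[5] P1: store L3 := 16 | P0:I, P1:M(16), P2:I, P3:I | bus: BusRdX,Flush
[6] P1: load  L0 | P0:I, P1:S(40), P2:I, P3:I | bus: BusRd
[7] P3: load  L2 | P0:I, P1:I, P2:I, P3:S(60) | bus: BusRd
[8] P0: load  L1 | P0:S(50), P1:I, P2:I, P3:I | bus: BusRd

memory[L1] = 50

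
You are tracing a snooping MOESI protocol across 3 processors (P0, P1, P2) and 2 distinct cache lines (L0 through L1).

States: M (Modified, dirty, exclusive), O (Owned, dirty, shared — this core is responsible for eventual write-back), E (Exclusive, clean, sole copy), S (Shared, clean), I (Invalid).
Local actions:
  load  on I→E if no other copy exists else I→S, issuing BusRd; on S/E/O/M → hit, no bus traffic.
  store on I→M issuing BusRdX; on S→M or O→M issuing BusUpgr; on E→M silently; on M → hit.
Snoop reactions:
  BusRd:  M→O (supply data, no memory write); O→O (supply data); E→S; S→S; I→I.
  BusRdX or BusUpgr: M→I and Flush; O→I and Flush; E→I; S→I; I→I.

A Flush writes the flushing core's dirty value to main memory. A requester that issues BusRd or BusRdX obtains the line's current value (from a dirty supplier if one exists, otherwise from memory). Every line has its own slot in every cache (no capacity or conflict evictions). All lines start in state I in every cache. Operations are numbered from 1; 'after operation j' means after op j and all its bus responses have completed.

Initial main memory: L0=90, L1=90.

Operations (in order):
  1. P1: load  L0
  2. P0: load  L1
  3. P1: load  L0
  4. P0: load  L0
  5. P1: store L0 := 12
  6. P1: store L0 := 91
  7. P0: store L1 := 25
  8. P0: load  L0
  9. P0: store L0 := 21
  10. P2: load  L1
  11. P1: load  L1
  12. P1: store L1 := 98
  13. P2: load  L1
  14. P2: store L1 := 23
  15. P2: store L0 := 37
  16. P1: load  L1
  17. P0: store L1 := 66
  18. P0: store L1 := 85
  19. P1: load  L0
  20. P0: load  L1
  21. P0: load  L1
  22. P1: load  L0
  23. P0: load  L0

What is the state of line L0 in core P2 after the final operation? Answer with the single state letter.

  op1 P1: load  L0 → I/E/I on L0; bus BusRd; mem=90
  op2 P0: load  L1 → E/I/I on L1; bus BusRd; mem=90
  op3 P1: load  L0 → I/E/I on L0; bus (none); mem=90
  op4 P0: load  L0 → S/S/I on L0; bus BusRd; mem=90
  op5 P1: store L0 := 12 → I/M/I on L0; bus BusUpgr; mem=90
  op6 P1: store L0 := 91 → I/M/I on L0; bus (none); mem=90
  op7 P0: store L1 := 25 → M/I/I on L1; bus (none); mem=90
  op8 P0: load  L0 → S/O/I on L0; bus BusRd; mem=90
  op9 P0: store L0 := 21 → M/I/I on L0; bus BusUpgr Flush; mem=91
  op10 P2: load  L1 → O/I/S on L1; bus BusRd; mem=90
  op11 P1: load  L1 → O/S/S on L1; bus BusRd; mem=90
  op12 P1: store L1 := 98 → I/M/I on L1; bus BusUpgr Flush; mem=25
  op13 P2: load  L1 → I/O/S on L1; bus BusRd; mem=25
  op14 P2: store L1 := 23 → I/I/M on L1; bus BusUpgr Flush; mem=98
  op15 P2: store L0 := 37 → I/I/M on L0; bus BusRdX Flush; mem=21
  op16 P1: load  L1 → I/S/O on L1; bus BusRd; mem=98
  op17 P0: store L1 := 66 → M/I/I on L1; bus BusRdX Flush; mem=23
  op18 P0: store L1 := 85 → M/I/I on L1; bus (none); mem=23
  op19 P1: load  L0 → I/S/O on L0; bus BusRd; mem=21
  op20 P0: load  L1 → M/I/I on L1; bus (none); mem=23
  op21 P0: load  L1 → M/I/I on L1; bus (none); mem=23
  op22 P1: load  L0 → I/S/O on L0; bus (none); mem=21
  op23 P0: load  L0 → S/S/O on L0; bus BusRd; mem=21

state = O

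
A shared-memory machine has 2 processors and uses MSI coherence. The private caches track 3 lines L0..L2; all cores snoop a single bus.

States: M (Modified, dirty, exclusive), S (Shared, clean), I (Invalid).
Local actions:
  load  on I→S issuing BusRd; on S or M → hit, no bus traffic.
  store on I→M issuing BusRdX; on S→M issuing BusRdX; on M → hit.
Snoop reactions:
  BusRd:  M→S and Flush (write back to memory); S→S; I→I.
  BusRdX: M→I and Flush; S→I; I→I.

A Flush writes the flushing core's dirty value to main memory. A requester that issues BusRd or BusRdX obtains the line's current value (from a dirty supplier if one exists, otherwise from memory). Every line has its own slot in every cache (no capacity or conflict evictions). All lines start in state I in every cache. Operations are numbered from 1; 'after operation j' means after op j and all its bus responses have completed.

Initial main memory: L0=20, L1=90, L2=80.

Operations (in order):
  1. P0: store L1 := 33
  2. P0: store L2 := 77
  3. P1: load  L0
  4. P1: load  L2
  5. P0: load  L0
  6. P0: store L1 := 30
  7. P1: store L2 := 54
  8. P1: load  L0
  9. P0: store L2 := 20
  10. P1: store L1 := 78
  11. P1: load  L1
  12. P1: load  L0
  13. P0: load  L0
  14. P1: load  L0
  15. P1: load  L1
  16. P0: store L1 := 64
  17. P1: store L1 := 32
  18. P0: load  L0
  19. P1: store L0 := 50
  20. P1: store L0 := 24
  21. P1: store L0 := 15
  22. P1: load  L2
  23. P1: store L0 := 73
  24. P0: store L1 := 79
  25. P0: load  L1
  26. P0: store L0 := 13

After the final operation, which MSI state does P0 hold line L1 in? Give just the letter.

  op1 P0: store L1 := 33 → M/I on L1; bus BusRdX; mem=90
  op2 P0: store L2 := 77 → M/I on L2; bus BusRdX; mem=80
  op3 P1: load  L0 → I/S on L0; bus BusRd; mem=20
  op4 P1: load  L2 → S/S on L2; bus BusRd Flush; mem=77
  op5 P0: load  L0 → S/S on L0; bus BusRd; mem=20
  op6 P0: store L1 := 30 → M/I on L1; bus (none); mem=90
  op7 P1: store L2 := 54 → I/M on L2; bus BusRdX; mem=77
  op8 P1: load  L0 → S/S on L0; bus (none); mem=20
  op9 P0: store L2 := 20 → M/I on L2; bus BusRdX Flush; mem=54
  op10 P1: store L1 := 78 → I/M on L1; bus BusRdX Flush; mem=30
  op11 P1: load  L1 → I/M on L1; bus (none); mem=30
  op12 P1: load  L0 → S/S on L0; bus (none); mem=20
  op13 P0: load  L0 → S/S on L0; bus (none); mem=20
  op14 P1: load  L0 → S/S on L0; bus (none); mem=20
  op15 P1: load  L1 → I/M on L1; bus (none); mem=30
  op16 P0: store L1 := 64 → M/I on L1; bus BusRdX Flush; mem=78
  op17 P1: store L1 := 32 → I/M on L1; bus BusRdX Flush; mem=64
  op18 P0: load  L0 → S/S on L0; bus (none); mem=20
  op19 P1: store L0 := 50 → I/M on L0; bus BusRdX; mem=20
  op20 P1: store L0 := 24 → I/M on L0; bus (none); mem=20
  op21 P1: store L0 := 15 → I/M on L0; bus (none); mem=20
  op22 P1: load  L2 → S/S on L2; bus BusRd Flush; mem=20
  op23 P1: store L0 := 73 → I/M on L0; bus (none); mem=20
  op24 P0: store L1 := 79 → M/I on L1; bus BusRdX Flush; mem=32
  op25 P0: load  L1 → M/I on L1; bus (none); mem=32
  op26 P0: store L0 := 13 → M/I on L0; bus BusRdX Flush; mem=73

state = M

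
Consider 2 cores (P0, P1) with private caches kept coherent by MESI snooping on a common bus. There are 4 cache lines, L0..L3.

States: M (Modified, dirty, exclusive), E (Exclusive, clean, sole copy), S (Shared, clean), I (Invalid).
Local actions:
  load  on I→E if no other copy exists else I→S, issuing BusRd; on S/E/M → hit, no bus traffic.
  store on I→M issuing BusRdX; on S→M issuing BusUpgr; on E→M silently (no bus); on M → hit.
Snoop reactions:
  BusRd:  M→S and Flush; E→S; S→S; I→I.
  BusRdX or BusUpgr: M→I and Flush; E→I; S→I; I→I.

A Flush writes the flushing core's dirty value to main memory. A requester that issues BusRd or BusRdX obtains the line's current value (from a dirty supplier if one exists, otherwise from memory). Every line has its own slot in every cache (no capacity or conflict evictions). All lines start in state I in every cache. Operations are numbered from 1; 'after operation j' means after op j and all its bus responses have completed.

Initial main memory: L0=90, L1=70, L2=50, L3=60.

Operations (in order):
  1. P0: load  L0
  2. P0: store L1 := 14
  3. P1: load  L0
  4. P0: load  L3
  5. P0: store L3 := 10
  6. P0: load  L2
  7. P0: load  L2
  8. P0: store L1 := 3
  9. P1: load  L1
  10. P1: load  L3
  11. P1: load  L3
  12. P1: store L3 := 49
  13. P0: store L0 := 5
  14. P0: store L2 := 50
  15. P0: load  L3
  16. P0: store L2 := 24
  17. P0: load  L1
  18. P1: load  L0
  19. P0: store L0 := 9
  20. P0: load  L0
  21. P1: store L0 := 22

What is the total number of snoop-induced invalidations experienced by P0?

invalidations = 2

[1] P0: load  L0 | P0:E(90), P1:I | bus: BusRd
[2] P0: store L1 := 14 | P0:M(14), P1:I | bus: BusRdX
[3] P1: load  L0 | P0:S(90), P1:S(90) | bus: BusRd
[4] P0: load  L3 | P0:E(60), P1:I | bus: BusRd
[5] P0: store L3 := 10 | P0:M(10), P1:I | bus: none
[6] P0: load  L2 | P0:E(50), P1:I | bus: BusRd
[7] P0: load  L2 | P0:E(50), P1:I | bus: none
[8] P0: store L1 := 3 | P0:M(3), P1:I | bus: none
[9] P1: load  L1 | P0:S(3), P1:S(3) | bus: BusRd,Flush
[10] P1: load  L3 | P0:S(10), P1:S(10) | bus: BusRd,Flush
[11] P1: load  L3 | P0:S(10), P1:S(10) | bus: none
[12] P1: store L3 := 49 | P0:I, P1:M(49) | bus: BusUpgr
[13] P0: store L0 := 5 | P0:M(5), P1:I | bus: BusUpgr
[14] P0: store L2 := 50 | P0:M(50), P1:I | bus: none
[15] P0: load  L3 | P0:S(49), P1:S(49) | bus: BusRd,Flush
[16] P0: store L2 := 24 | P0:M(24), P1:I | bus: none
[17] P0: load  L1 | P0:S(3), P1:S(3) | bus: none
[18] P1: load  L0 | P0:S(5), P1:S(5) | bus: BusRd,Flush
[19] P0: store L0 := 9 | P0:M(9), P1:I | bus: BusUpgr
[20] P0: load  L0 | P0:M(9), P1:I | bus: none
[21] P1: store L0 := 22 | P0:I, P1:M(22) | bus: BusRdX,Flush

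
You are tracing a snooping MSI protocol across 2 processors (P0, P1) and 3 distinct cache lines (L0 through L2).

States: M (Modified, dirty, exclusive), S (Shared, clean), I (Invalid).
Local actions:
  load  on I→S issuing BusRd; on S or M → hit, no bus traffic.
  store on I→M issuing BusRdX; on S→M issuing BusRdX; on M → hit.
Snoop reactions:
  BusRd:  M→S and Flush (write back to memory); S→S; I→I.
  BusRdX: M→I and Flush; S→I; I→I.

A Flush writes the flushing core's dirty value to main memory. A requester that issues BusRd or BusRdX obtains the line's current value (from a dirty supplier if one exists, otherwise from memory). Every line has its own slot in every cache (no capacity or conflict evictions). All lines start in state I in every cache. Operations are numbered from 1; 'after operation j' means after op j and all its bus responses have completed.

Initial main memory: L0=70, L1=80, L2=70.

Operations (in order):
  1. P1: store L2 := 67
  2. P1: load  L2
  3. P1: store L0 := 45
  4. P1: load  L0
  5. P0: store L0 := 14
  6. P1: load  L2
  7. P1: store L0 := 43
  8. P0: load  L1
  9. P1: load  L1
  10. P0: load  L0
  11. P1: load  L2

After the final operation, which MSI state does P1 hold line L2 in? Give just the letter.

1. P1: store L2 := 67  bus=[BusRdX]  L2: P0=I P1=M  mem[L2]=70
2. P1: load  L2  bus=[-]  L2: P0=I P1=M  mem[L2]=70
3. P1: store L0 := 45  bus=[BusRdX]  L0: P0=I P1=M  mem[L0]=70
4. P1: load  L0  bus=[-]  L0: P0=I P1=M  mem[L0]=70
5. P0: store L0 := 14  bus=[BusRdX,Flush]  L0: P0=M P1=I  mem[L0]=45
6. P1: load  L2  bus=[-]  L2: P0=I P1=M  mem[L2]=70
7. P1: store L0 := 43  bus=[BusRdX,Flush]  L0: P0=I P1=M  mem[L0]=14
8. P0: load  L1  bus=[BusRd]  L1: P0=S P1=I  mem[L1]=80
9. P1: load  L1  bus=[BusRd]  L1: P0=S P1=S  mem[L1]=80
10. P0: load  L0  bus=[BusRd,Flush]  L0: P0=S P1=S  mem[L0]=43
11. P1: load  L2  bus=[-]  L2: P0=I P1=M  mem[L2]=70

state = M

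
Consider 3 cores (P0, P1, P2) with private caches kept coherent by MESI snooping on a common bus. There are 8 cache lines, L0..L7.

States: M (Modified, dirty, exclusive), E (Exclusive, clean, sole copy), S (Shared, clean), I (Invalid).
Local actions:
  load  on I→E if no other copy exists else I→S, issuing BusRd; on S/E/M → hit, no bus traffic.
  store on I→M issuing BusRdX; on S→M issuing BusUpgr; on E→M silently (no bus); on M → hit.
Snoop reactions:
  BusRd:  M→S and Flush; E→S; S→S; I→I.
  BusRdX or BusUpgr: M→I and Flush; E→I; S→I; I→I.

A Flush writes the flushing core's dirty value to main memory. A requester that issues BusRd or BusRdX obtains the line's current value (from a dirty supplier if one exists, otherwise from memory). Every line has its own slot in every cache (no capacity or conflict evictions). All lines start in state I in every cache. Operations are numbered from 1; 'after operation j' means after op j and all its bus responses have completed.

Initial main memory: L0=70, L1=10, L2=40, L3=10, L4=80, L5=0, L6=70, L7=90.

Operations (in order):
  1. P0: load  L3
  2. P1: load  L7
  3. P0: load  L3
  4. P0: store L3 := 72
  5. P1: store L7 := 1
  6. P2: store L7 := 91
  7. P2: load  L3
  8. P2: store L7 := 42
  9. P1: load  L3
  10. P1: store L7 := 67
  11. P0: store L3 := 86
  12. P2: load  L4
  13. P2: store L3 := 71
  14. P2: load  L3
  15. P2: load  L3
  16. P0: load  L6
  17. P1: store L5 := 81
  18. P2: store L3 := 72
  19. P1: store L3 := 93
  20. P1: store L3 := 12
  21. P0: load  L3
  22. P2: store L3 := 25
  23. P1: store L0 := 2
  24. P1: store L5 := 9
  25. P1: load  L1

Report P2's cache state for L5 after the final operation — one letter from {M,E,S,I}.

  op1 P0: load  L3 → E/I/I on L3; bus BusRd; mem=10
  op2 P1: load  L7 → I/E/I on L7; bus BusRd; mem=90
  op3 P0: load  L3 → E/I/I on L3; bus (none); mem=10
  op4 P0: store L3 := 72 → M/I/I on L3; bus (none); mem=10
  op5 P1: store L7 := 1 → I/M/I on L7; bus (none); mem=90
  op6 P2: store L7 := 91 → I/I/M on L7; bus BusRdX Flush; mem=1
  op7 P2: load  L3 → S/I/S on L3; bus BusRd Flush; mem=72
  op8 P2: store L7 := 42 → I/I/M on L7; bus (none); mem=1
  op9 P1: load  L3 → S/S/S on L3; bus BusRd; mem=72
  op10 P1: store L7 := 67 → I/M/I on L7; bus BusRdX Flush; mem=42
  op11 P0: store L3 := 86 → M/I/I on L3; bus BusUpgr; mem=72
  op12 P2: load  L4 → I/I/E on L4; bus BusRd; mem=80
  op13 P2: store L3 := 71 → I/I/M on L3; bus BusRdX Flush; mem=86
  op14 P2: load  L3 → I/I/M on L3; bus (none); mem=86
  op15 P2: load  L3 → I/I/M on L3; bus (none); mem=86
  op16 P0: load  L6 → E/I/I on L6; bus BusRd; mem=70
  op17 P1: store L5 := 81 → I/M/I on L5; bus BusRdX; mem=0
  op18 P2: store L3 := 72 → I/I/M on L3; bus (none); mem=86
  op19 P1: store L3 := 93 → I/M/I on L3; bus BusRdX Flush; mem=72
  op20 P1: store L3 := 12 → I/M/I on L3; bus (none); mem=72
  op21 P0: load  L3 → S/S/I on L3; bus BusRd Flush; mem=12
  op22 P2: store L3 := 25 → I/I/M on L3; bus BusRdX; mem=12
  op23 P1: store L0 := 2 → I/M/I on L0; bus BusRdX; mem=70
  op24 P1: store L5 := 9 → I/M/I on L5; bus (none); mem=0
  op25 P1: load  L1 → I/E/I on L1; bus BusRd; mem=10

state = I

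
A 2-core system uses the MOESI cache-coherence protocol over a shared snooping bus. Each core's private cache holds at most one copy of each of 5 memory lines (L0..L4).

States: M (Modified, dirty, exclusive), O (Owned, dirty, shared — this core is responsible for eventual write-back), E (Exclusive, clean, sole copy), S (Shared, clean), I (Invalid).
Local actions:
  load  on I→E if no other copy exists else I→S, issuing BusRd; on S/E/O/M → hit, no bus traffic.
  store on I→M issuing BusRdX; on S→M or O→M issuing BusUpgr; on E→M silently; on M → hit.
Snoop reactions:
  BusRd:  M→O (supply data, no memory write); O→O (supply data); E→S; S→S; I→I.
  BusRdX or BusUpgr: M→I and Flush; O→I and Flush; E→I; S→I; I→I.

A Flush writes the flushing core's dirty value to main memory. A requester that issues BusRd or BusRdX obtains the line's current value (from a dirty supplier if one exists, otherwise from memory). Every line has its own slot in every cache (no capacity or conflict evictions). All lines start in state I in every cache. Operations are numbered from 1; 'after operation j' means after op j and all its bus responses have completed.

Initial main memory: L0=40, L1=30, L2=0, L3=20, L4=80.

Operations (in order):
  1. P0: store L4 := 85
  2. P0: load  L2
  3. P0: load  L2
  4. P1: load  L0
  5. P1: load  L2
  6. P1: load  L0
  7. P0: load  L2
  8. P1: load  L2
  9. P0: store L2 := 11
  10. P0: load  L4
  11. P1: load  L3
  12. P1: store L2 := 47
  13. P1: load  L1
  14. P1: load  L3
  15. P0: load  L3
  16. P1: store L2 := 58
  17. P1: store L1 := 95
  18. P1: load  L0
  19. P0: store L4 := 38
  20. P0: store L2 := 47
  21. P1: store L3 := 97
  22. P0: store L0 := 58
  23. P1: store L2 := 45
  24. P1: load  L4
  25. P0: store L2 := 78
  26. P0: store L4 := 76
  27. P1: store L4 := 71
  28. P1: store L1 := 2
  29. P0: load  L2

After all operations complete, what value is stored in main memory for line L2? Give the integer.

memory[L2] = 45

[1] P0: store L4 := 85 | P0:M(85), P1:I | bus: BusRdX
[2] P0: load  L2 | P0:E(0), P1:I | bus: BusRd
[3] P0: load  L2 | P0:E(0), P1:I | bus: none
[4] P1: load  L0 | P0:I, P1:E(40) | bus: BusRd
[5] P1: load  L2 | P0:S(0), P1:S(0) | bus: BusRd
[6] P1: load  L0 | P0:I, P1:E(40) | bus: none
[7] P0: load  L2 | P0:S(0), P1:S(0) | bus: none
[8] P1: load  L2 | P0:S(0), P1:S(0) | bus: none
[9] P0: store L2 := 11 | P0:M(11), P1:I | bus: BusUpgr
[10] P0: load  L4 | P0:M(85), P1:I | bus: none
[11] P1: load  L3 | P0:I, P1:E(20) | bus: BusRd
[12] P1: store L2 := 47 | P0:I, P1:M(47) | bus: BusRdX,Flush
[13] P1: load  L1 | P0:I, P1:E(30) | bus: BusRd
[14] P1: load  L3 | P0:I, P1:E(20) | bus: none
[15] P0: load  L3 | P0:S(20), P1:S(20) | bus: BusRd
[16] P1: store L2 := 58 | P0:I, P1:M(58) | bus: none
[17] P1: store L1 := 95 | P0:I, P1:M(95) | bus: none
[18] P1: load  L0 | P0:I, P1:E(40) | bus: none
[19] P0: store L4 := 38 | P0:M(38), P1:I | bus: none
[20] P0: store L2 := 47 | P0:M(47), P1:I | bus: BusRdX,Flush
[21] P1: store L3 := 97 | P0:I, P1:M(97) | bus: BusUpgr
[22] P0: store L0 := 58 | P0:M(58), P1:I | bus: BusRdX
[23] P1: store L2 := 45 | P0:I, P1:M(45) | bus: BusRdX,Flush
[24] P1: load  L4 | P0:O(38), P1:S(38) | bus: BusRd
[25] P0: store L2 := 78 | P0:M(78), P1:I | bus: BusRdX,Flush
[26] P0: store L4 := 76 | P0:M(76), P1:I | bus: BusUpgr
[27] P1: store L4 := 71 | P0:I, P1:M(71) | bus: BusRdX,Flush
[28] P1: store L1 := 2 | P0:I, P1:M(2) | bus: none
[29] P0: load  L2 | P0:M(78), P1:I | bus: none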